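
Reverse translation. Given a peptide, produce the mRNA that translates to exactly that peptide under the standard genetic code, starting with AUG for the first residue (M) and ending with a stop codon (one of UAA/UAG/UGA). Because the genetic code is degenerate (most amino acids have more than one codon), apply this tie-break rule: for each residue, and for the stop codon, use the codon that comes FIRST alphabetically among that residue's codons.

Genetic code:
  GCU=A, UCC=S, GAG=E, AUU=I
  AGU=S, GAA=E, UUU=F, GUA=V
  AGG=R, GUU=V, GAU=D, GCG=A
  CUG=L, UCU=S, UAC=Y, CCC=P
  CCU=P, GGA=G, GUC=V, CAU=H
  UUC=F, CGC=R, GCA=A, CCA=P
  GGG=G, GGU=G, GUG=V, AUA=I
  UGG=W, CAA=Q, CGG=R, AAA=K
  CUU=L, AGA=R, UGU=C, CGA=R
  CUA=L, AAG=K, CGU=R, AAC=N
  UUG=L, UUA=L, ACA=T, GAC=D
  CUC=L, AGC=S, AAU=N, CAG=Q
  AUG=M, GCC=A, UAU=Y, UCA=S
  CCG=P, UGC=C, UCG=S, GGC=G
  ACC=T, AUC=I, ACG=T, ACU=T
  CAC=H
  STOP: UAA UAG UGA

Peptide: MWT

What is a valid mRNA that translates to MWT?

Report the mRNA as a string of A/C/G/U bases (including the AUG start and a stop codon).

residue 1: M -> AUG (start codon)
residue 2: W -> UGG (only codon)
residue 3: T codons sorted = ACA,ACC,ACG,ACU -> pick first = ACA
terminator: stop codons sorted = UAA,UAG,UGA -> pick first = UAA

Answer: mRNA: AUGUGGACAUAA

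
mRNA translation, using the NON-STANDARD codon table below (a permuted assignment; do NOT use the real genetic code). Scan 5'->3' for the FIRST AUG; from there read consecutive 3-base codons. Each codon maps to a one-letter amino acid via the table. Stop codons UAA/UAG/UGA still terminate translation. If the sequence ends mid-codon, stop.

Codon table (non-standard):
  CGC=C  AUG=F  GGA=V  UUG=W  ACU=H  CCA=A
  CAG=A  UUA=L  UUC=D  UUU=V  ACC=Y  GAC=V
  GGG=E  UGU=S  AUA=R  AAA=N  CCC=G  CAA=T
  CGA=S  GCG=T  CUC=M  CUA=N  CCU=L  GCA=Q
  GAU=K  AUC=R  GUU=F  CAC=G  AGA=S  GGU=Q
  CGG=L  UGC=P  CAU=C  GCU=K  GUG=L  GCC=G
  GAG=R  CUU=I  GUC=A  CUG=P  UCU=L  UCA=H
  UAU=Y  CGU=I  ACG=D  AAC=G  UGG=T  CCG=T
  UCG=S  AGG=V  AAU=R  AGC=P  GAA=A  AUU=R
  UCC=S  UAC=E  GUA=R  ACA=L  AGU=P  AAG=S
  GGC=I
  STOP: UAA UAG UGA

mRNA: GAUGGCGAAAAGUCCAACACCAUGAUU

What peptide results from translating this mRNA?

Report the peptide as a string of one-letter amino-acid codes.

Answer: FTNPALA

Derivation:
start AUG at pos 1
pos 1: AUG -> F; peptide=F
pos 4: GCG -> T; peptide=FT
pos 7: AAA -> N; peptide=FTN
pos 10: AGU -> P; peptide=FTNP
pos 13: CCA -> A; peptide=FTNPA
pos 16: ACA -> L; peptide=FTNPAL
pos 19: CCA -> A; peptide=FTNPALA
pos 22: UGA -> STOP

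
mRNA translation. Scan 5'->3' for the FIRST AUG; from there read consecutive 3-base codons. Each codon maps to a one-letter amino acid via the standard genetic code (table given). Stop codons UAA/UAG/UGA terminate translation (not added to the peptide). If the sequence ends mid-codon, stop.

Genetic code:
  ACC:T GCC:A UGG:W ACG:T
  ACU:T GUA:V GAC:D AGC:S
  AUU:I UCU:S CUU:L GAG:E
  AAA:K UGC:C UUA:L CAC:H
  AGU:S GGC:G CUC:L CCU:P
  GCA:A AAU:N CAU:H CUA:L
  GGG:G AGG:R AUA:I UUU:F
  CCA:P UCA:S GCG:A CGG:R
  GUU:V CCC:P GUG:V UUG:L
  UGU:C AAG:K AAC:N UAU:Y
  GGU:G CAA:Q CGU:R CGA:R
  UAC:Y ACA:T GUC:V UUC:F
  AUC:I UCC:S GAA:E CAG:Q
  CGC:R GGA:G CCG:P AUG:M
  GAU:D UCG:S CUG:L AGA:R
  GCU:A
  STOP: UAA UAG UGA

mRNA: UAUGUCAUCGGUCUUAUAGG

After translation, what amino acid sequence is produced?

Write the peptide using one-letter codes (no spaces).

Answer: MSSVL

Derivation:
start AUG at pos 1
pos 1: AUG -> M; peptide=M
pos 4: UCA -> S; peptide=MS
pos 7: UCG -> S; peptide=MSS
pos 10: GUC -> V; peptide=MSSV
pos 13: UUA -> L; peptide=MSSVL
pos 16: UAG -> STOP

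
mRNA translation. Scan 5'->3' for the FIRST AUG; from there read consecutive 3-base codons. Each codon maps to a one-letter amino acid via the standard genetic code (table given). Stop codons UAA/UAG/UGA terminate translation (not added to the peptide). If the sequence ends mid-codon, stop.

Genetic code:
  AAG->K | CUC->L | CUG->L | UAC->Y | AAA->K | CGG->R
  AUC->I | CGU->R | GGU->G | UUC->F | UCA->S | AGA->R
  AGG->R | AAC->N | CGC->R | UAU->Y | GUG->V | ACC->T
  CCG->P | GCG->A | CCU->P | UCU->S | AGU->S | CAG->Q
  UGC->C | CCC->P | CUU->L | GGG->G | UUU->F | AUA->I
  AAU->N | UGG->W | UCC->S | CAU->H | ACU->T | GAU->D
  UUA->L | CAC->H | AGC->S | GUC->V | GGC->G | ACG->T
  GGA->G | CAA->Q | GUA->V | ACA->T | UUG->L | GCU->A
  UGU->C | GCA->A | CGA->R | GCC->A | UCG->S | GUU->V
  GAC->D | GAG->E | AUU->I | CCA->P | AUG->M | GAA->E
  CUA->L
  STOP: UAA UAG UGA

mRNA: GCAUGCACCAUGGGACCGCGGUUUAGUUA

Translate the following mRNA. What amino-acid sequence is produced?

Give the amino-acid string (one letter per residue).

Answer: MHHGTAV

Derivation:
start AUG at pos 2
pos 2: AUG -> M; peptide=M
pos 5: CAC -> H; peptide=MH
pos 8: CAU -> H; peptide=MHH
pos 11: GGG -> G; peptide=MHHG
pos 14: ACC -> T; peptide=MHHGT
pos 17: GCG -> A; peptide=MHHGTA
pos 20: GUU -> V; peptide=MHHGTAV
pos 23: UAG -> STOP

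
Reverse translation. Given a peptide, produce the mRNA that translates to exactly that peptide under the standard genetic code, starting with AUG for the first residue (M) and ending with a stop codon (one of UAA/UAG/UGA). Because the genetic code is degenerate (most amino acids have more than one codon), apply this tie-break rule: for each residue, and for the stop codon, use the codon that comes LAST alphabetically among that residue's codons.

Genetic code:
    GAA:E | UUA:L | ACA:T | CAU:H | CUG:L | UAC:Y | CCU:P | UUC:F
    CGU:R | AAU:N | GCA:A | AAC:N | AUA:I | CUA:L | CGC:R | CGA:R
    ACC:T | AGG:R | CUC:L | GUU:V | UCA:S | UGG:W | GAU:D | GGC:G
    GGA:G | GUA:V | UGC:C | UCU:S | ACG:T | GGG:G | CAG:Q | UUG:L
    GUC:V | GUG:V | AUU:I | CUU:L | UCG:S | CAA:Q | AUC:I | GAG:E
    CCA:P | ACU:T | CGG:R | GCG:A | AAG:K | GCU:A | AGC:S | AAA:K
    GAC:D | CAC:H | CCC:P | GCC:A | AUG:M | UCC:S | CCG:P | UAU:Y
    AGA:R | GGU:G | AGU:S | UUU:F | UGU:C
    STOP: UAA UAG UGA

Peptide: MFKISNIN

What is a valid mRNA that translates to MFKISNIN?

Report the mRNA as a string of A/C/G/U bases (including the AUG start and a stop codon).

Answer: mRNA: AUGUUUAAGAUUUCUAAUAUUAAUUGA

Derivation:
residue 1: M -> AUG (start codon)
residue 2: F codons sorted = UUC,UUU -> pick last = UUU
residue 3: K codons sorted = AAA,AAG -> pick last = AAG
residue 4: I codons sorted = AUA,AUC,AUU -> pick last = AUU
residue 5: S codons sorted = AGC,AGU,UCA,UCC,UCG,UCU -> pick last = UCU
residue 6: N codons sorted = AAC,AAU -> pick last = AAU
residue 7: I codons sorted = AUA,AUC,AUU -> pick last = AUU
residue 8: N codons sorted = AAC,AAU -> pick last = AAU
terminator: stop codons sorted = UAA,UAG,UGA -> pick last = UGA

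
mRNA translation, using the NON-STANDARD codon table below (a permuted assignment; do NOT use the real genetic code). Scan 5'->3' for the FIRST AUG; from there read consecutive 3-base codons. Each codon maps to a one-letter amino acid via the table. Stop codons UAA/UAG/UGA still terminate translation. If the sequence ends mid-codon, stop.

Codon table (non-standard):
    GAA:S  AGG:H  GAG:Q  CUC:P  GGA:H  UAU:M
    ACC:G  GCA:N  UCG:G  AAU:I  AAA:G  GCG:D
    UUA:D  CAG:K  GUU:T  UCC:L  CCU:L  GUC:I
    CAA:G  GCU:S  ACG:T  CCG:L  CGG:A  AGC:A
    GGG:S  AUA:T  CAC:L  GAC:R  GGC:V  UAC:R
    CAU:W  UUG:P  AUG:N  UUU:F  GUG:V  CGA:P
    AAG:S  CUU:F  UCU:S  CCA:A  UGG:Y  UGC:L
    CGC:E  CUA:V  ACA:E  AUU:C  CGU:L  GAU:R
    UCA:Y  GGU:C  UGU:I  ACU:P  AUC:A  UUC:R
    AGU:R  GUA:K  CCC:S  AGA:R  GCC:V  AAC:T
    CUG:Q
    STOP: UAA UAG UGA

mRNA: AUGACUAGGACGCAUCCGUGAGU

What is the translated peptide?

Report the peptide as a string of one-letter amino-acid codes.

Answer: NPHTWL

Derivation:
start AUG at pos 0
pos 0: AUG -> N; peptide=N
pos 3: ACU -> P; peptide=NP
pos 6: AGG -> H; peptide=NPH
pos 9: ACG -> T; peptide=NPHT
pos 12: CAU -> W; peptide=NPHTW
pos 15: CCG -> L; peptide=NPHTWL
pos 18: UGA -> STOP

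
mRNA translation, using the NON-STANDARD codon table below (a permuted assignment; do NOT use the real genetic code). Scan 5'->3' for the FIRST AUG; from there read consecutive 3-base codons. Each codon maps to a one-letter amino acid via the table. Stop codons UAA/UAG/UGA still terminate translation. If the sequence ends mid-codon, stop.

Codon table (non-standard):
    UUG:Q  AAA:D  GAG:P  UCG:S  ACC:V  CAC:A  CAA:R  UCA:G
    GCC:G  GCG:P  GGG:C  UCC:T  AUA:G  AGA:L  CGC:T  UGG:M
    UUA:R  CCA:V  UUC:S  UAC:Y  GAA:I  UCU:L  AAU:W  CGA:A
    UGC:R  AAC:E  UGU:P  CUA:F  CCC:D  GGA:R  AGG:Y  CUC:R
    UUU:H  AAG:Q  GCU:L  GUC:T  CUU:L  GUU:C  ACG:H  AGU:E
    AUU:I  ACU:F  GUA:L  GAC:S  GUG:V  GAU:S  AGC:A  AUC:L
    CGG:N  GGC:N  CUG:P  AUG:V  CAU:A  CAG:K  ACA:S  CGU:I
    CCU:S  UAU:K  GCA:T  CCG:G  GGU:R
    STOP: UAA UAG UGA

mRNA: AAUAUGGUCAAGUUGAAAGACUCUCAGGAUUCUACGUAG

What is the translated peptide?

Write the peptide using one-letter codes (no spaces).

start AUG at pos 3
pos 3: AUG -> V; peptide=V
pos 6: GUC -> T; peptide=VT
pos 9: AAG -> Q; peptide=VTQ
pos 12: UUG -> Q; peptide=VTQQ
pos 15: AAA -> D; peptide=VTQQD
pos 18: GAC -> S; peptide=VTQQDS
pos 21: UCU -> L; peptide=VTQQDSL
pos 24: CAG -> K; peptide=VTQQDSLK
pos 27: GAU -> S; peptide=VTQQDSLKS
pos 30: UCU -> L; peptide=VTQQDSLKSL
pos 33: ACG -> H; peptide=VTQQDSLKSLH
pos 36: UAG -> STOP

Answer: VTQQDSLKSLH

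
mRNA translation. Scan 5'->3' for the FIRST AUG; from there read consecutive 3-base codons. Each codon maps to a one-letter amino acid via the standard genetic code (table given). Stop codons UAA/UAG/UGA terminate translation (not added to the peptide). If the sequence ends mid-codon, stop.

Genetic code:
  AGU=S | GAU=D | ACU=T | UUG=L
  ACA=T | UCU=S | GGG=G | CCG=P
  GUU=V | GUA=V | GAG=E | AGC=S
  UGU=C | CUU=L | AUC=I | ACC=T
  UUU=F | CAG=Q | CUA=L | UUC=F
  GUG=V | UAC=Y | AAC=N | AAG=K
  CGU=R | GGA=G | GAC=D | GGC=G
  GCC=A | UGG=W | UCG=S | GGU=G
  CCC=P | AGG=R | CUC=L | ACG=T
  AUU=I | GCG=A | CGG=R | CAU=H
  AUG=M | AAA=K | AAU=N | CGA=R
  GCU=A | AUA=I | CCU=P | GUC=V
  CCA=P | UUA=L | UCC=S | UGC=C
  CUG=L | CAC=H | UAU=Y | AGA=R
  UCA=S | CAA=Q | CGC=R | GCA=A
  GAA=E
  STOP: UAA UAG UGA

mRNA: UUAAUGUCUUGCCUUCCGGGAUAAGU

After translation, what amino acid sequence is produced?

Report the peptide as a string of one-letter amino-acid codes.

start AUG at pos 3
pos 3: AUG -> M; peptide=M
pos 6: UCU -> S; peptide=MS
pos 9: UGC -> C; peptide=MSC
pos 12: CUU -> L; peptide=MSCL
pos 15: CCG -> P; peptide=MSCLP
pos 18: GGA -> G; peptide=MSCLPG
pos 21: UAA -> STOP

Answer: MSCLPG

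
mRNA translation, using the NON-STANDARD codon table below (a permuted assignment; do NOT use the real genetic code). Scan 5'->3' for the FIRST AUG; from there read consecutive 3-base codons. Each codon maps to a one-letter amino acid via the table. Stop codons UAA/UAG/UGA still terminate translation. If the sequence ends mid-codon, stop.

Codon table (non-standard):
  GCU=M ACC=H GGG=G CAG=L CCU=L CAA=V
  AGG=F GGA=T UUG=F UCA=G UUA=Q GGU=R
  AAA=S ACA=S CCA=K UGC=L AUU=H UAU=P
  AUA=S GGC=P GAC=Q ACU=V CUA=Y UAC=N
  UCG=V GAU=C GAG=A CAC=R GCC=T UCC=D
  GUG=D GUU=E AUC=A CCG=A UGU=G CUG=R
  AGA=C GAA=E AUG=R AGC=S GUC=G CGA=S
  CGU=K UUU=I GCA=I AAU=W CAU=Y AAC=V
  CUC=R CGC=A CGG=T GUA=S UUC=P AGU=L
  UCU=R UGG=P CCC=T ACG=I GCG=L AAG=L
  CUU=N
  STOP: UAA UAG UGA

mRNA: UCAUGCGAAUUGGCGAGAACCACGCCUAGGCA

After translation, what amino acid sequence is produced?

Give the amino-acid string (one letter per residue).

Answer: RSHPAVRT

Derivation:
start AUG at pos 2
pos 2: AUG -> R; peptide=R
pos 5: CGA -> S; peptide=RS
pos 8: AUU -> H; peptide=RSH
pos 11: GGC -> P; peptide=RSHP
pos 14: GAG -> A; peptide=RSHPA
pos 17: AAC -> V; peptide=RSHPAV
pos 20: CAC -> R; peptide=RSHPAVR
pos 23: GCC -> T; peptide=RSHPAVRT
pos 26: UAG -> STOP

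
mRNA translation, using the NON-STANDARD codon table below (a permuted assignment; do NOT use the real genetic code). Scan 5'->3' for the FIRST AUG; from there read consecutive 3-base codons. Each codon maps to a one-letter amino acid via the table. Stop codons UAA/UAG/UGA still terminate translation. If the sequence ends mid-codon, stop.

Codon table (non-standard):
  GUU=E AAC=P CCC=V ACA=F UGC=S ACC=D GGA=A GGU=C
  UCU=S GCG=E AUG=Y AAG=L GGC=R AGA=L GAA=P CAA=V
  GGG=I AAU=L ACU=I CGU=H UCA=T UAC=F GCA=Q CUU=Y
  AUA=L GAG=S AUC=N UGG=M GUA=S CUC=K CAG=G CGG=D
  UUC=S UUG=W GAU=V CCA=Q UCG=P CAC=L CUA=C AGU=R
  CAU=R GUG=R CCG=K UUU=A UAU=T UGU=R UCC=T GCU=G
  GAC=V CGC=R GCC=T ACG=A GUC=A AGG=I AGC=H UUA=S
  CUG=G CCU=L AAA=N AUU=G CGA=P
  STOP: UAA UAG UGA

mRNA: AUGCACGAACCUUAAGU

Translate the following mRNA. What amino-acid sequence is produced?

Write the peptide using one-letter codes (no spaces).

Answer: YLPL

Derivation:
start AUG at pos 0
pos 0: AUG -> Y; peptide=Y
pos 3: CAC -> L; peptide=YL
pos 6: GAA -> P; peptide=YLP
pos 9: CCU -> L; peptide=YLPL
pos 12: UAA -> STOP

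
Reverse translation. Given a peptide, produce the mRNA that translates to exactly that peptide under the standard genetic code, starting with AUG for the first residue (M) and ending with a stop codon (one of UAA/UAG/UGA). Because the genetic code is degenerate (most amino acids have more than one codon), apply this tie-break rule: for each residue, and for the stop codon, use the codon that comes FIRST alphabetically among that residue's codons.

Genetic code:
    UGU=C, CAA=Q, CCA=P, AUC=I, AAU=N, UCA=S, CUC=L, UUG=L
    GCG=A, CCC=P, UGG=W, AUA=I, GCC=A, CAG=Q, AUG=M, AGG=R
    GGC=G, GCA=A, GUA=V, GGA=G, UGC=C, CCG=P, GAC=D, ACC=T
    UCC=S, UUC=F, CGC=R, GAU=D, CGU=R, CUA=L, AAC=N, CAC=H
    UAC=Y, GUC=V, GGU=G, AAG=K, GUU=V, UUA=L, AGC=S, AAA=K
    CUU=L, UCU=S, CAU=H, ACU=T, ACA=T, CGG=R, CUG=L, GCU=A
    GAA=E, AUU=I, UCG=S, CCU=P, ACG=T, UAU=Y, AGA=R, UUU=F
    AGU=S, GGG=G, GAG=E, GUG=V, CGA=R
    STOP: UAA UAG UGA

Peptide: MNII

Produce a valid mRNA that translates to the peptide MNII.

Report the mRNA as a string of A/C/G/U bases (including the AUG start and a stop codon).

Answer: mRNA: AUGAACAUAAUAUAA

Derivation:
residue 1: M -> AUG (start codon)
residue 2: N codons sorted = AAC,AAU -> pick first = AAC
residue 3: I codons sorted = AUA,AUC,AUU -> pick first = AUA
residue 4: I codons sorted = AUA,AUC,AUU -> pick first = AUA
terminator: stop codons sorted = UAA,UAG,UGA -> pick first = UAA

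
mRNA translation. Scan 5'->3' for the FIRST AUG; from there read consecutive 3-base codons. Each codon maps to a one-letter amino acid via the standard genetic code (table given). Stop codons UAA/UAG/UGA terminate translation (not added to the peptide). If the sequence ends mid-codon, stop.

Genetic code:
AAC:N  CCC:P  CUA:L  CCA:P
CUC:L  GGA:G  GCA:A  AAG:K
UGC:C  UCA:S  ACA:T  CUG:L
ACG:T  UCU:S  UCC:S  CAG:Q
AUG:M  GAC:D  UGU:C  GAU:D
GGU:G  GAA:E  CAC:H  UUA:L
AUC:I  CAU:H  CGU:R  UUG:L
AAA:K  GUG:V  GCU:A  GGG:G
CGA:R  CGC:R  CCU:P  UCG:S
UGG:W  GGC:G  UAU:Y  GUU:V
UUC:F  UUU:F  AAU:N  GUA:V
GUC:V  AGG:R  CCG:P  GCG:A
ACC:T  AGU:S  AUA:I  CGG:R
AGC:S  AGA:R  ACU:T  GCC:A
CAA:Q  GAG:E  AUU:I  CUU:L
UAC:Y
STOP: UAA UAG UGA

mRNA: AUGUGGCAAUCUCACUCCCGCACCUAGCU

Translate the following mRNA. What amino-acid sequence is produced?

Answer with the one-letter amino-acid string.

Answer: MWQSHSRT

Derivation:
start AUG at pos 0
pos 0: AUG -> M; peptide=M
pos 3: UGG -> W; peptide=MW
pos 6: CAA -> Q; peptide=MWQ
pos 9: UCU -> S; peptide=MWQS
pos 12: CAC -> H; peptide=MWQSH
pos 15: UCC -> S; peptide=MWQSHS
pos 18: CGC -> R; peptide=MWQSHSR
pos 21: ACC -> T; peptide=MWQSHSRT
pos 24: UAG -> STOP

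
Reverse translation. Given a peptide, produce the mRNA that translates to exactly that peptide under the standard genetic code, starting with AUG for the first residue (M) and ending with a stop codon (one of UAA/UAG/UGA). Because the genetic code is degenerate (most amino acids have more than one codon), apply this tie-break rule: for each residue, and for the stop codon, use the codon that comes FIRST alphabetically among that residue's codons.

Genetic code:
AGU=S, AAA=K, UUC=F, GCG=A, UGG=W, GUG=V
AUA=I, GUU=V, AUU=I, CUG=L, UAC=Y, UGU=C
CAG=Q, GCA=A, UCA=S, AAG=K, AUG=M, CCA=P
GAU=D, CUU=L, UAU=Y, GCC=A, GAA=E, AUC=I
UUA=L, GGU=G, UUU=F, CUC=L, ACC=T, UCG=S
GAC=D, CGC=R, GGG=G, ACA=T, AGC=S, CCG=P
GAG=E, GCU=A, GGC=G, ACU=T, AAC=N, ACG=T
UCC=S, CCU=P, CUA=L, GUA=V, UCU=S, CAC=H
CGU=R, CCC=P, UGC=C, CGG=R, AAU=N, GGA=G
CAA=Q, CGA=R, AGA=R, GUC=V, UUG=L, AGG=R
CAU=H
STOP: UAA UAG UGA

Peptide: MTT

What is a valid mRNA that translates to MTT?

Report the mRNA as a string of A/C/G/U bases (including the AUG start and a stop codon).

residue 1: M -> AUG (start codon)
residue 2: T codons sorted = ACA,ACC,ACG,ACU -> pick first = ACA
residue 3: T codons sorted = ACA,ACC,ACG,ACU -> pick first = ACA
terminator: stop codons sorted = UAA,UAG,UGA -> pick first = UAA

Answer: mRNA: AUGACAACAUAA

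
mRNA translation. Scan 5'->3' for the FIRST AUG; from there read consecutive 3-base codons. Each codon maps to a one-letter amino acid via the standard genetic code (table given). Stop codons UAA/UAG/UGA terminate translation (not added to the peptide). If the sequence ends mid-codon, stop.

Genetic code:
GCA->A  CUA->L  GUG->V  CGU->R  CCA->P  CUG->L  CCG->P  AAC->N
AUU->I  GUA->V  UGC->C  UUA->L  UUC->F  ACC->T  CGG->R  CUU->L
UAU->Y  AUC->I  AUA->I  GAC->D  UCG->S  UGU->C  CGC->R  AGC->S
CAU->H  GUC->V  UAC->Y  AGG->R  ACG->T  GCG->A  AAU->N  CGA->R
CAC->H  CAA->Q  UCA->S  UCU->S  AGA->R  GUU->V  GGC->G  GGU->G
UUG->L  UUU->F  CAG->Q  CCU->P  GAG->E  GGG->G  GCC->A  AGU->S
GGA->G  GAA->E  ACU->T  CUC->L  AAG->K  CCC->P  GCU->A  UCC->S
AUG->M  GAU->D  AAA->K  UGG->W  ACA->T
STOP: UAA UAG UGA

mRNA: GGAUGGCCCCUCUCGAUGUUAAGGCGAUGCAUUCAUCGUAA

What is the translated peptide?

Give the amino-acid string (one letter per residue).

start AUG at pos 2
pos 2: AUG -> M; peptide=M
pos 5: GCC -> A; peptide=MA
pos 8: CCU -> P; peptide=MAP
pos 11: CUC -> L; peptide=MAPL
pos 14: GAU -> D; peptide=MAPLD
pos 17: GUU -> V; peptide=MAPLDV
pos 20: AAG -> K; peptide=MAPLDVK
pos 23: GCG -> A; peptide=MAPLDVKA
pos 26: AUG -> M; peptide=MAPLDVKAM
pos 29: CAU -> H; peptide=MAPLDVKAMH
pos 32: UCA -> S; peptide=MAPLDVKAMHS
pos 35: UCG -> S; peptide=MAPLDVKAMHSS
pos 38: UAA -> STOP

Answer: MAPLDVKAMHSS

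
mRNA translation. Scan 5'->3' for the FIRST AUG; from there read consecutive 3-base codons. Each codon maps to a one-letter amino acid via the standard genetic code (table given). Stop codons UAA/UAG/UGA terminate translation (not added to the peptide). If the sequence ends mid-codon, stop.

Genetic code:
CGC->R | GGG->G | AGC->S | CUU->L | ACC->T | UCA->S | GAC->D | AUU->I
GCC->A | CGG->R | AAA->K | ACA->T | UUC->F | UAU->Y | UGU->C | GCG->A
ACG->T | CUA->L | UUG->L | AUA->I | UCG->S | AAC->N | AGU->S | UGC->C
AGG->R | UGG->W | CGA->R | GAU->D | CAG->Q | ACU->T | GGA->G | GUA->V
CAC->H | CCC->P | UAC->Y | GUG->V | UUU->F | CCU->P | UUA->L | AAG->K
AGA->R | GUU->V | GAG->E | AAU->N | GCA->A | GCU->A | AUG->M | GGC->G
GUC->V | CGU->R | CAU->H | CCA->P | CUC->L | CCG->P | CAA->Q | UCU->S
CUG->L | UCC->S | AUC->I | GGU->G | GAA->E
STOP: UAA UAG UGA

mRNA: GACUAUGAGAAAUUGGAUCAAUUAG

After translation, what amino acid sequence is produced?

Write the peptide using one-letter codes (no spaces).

start AUG at pos 4
pos 4: AUG -> M; peptide=M
pos 7: AGA -> R; peptide=MR
pos 10: AAU -> N; peptide=MRN
pos 13: UGG -> W; peptide=MRNW
pos 16: AUC -> I; peptide=MRNWI
pos 19: AAU -> N; peptide=MRNWIN
pos 22: UAG -> STOP

Answer: MRNWIN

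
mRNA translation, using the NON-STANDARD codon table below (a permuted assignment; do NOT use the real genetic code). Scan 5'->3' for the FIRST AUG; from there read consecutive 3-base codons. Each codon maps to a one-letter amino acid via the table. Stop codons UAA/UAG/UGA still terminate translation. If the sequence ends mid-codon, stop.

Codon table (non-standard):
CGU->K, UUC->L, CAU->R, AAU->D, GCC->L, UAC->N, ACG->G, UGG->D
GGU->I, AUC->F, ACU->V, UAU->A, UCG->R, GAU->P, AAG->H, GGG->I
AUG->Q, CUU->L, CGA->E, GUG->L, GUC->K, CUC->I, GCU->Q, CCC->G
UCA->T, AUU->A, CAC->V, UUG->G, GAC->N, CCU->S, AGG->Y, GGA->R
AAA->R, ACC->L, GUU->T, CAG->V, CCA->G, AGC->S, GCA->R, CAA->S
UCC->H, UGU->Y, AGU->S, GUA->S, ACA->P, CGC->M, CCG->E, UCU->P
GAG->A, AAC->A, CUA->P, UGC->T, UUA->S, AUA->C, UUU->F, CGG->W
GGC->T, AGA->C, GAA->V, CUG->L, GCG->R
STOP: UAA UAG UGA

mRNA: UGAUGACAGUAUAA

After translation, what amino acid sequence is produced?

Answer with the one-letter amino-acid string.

Answer: QPS

Derivation:
start AUG at pos 2
pos 2: AUG -> Q; peptide=Q
pos 5: ACA -> P; peptide=QP
pos 8: GUA -> S; peptide=QPS
pos 11: UAA -> STOP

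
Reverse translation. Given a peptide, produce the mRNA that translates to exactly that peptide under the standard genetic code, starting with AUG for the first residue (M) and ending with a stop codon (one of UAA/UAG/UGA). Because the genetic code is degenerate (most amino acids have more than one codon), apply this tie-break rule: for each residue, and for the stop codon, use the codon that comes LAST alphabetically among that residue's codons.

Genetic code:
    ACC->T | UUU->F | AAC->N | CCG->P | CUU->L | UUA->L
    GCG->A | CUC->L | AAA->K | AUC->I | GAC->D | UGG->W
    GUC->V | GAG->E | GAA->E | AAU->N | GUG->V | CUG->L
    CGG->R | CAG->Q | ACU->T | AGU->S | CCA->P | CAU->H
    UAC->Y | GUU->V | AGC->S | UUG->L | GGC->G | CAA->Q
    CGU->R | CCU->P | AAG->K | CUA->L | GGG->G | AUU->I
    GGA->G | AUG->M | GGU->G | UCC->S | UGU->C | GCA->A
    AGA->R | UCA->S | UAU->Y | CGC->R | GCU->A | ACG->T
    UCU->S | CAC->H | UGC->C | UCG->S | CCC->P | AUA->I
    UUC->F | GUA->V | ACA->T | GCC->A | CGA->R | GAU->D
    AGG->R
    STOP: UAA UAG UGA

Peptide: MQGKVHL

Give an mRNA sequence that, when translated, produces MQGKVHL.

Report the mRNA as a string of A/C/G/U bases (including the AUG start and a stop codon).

residue 1: M -> AUG (start codon)
residue 2: Q codons sorted = CAA,CAG -> pick last = CAG
residue 3: G codons sorted = GGA,GGC,GGG,GGU -> pick last = GGU
residue 4: K codons sorted = AAA,AAG -> pick last = AAG
residue 5: V codons sorted = GUA,GUC,GUG,GUU -> pick last = GUU
residue 6: H codons sorted = CAC,CAU -> pick last = CAU
residue 7: L codons sorted = CUA,CUC,CUG,CUU,UUA,UUG -> pick last = UUG
terminator: stop codons sorted = UAA,UAG,UGA -> pick last = UGA

Answer: mRNA: AUGCAGGGUAAGGUUCAUUUGUGA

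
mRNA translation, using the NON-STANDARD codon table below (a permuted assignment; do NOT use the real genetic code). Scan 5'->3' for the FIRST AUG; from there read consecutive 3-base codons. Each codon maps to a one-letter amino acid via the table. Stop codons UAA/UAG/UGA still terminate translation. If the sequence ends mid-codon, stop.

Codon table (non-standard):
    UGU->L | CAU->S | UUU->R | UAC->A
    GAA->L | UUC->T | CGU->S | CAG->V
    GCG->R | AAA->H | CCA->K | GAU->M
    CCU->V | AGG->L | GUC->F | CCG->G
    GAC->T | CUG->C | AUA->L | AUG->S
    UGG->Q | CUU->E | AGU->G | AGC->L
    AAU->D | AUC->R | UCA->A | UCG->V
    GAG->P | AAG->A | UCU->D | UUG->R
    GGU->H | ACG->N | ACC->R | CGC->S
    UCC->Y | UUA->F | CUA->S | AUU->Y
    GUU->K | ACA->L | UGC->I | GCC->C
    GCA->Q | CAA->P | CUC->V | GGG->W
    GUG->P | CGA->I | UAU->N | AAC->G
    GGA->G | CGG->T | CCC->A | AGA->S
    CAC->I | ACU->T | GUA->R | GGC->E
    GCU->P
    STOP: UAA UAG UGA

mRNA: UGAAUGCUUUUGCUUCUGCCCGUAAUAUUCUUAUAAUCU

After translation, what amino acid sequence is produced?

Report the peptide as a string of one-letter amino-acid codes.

start AUG at pos 3
pos 3: AUG -> S; peptide=S
pos 6: CUU -> E; peptide=SE
pos 9: UUG -> R; peptide=SER
pos 12: CUU -> E; peptide=SERE
pos 15: CUG -> C; peptide=SEREC
pos 18: CCC -> A; peptide=SERECA
pos 21: GUA -> R; peptide=SERECAR
pos 24: AUA -> L; peptide=SERECARL
pos 27: UUC -> T; peptide=SERECARLT
pos 30: UUA -> F; peptide=SERECARLTF
pos 33: UAA -> STOP

Answer: SERECARLTF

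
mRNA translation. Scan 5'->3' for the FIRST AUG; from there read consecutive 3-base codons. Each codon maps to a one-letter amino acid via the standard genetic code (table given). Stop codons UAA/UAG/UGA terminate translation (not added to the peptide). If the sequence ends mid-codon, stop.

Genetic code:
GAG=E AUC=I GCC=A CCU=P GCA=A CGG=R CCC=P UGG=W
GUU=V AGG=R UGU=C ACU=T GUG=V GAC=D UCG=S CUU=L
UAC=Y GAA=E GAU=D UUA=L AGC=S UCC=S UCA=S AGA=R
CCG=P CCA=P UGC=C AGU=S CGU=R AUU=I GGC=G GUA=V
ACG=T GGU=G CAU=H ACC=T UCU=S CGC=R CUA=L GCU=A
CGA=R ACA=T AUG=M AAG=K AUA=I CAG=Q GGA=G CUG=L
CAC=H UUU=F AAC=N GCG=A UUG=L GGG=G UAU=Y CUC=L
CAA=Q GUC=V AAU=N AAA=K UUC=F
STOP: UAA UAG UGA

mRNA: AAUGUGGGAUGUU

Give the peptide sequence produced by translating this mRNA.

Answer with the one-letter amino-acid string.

Answer: MWDV

Derivation:
start AUG at pos 1
pos 1: AUG -> M; peptide=M
pos 4: UGG -> W; peptide=MW
pos 7: GAU -> D; peptide=MWD
pos 10: GUU -> V; peptide=MWDV
pos 13: only 0 nt remain (<3), stop (end of mRNA)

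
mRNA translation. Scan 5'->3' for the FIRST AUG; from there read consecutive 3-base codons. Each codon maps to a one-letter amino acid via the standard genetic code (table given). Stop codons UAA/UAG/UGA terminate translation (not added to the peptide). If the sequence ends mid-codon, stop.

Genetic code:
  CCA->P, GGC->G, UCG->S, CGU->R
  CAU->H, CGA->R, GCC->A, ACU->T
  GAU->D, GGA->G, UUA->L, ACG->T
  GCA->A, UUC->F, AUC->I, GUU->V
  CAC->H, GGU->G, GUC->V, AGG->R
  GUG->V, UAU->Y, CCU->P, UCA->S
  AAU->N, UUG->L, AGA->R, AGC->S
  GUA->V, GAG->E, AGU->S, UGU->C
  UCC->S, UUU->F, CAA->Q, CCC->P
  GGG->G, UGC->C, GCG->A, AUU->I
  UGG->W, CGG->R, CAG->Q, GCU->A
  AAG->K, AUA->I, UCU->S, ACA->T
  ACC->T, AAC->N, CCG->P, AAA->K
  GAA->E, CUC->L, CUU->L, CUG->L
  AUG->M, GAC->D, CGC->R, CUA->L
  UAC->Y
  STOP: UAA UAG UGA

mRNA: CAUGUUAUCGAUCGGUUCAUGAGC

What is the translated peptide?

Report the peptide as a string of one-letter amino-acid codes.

Answer: MLSIGS

Derivation:
start AUG at pos 1
pos 1: AUG -> M; peptide=M
pos 4: UUA -> L; peptide=ML
pos 7: UCG -> S; peptide=MLS
pos 10: AUC -> I; peptide=MLSI
pos 13: GGU -> G; peptide=MLSIG
pos 16: UCA -> S; peptide=MLSIGS
pos 19: UGA -> STOP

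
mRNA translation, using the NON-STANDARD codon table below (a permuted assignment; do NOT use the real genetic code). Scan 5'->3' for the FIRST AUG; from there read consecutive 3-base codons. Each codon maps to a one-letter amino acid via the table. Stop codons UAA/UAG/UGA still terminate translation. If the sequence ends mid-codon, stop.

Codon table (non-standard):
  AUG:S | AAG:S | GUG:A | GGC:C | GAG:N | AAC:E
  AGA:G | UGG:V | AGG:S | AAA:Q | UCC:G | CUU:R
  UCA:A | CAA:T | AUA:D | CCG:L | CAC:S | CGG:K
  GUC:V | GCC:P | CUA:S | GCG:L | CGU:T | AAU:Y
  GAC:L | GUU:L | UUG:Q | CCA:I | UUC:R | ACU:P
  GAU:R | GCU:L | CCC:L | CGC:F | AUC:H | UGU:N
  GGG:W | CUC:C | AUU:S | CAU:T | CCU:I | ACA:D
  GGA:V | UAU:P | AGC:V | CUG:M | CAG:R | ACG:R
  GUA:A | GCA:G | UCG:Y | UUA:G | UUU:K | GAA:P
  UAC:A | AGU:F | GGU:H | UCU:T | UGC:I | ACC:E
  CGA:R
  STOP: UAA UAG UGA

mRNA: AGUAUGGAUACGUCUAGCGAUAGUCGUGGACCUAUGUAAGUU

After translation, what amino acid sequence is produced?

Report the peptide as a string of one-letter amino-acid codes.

Answer: SRRTVRFTVIS

Derivation:
start AUG at pos 3
pos 3: AUG -> S; peptide=S
pos 6: GAU -> R; peptide=SR
pos 9: ACG -> R; peptide=SRR
pos 12: UCU -> T; peptide=SRRT
pos 15: AGC -> V; peptide=SRRTV
pos 18: GAU -> R; peptide=SRRTVR
pos 21: AGU -> F; peptide=SRRTVRF
pos 24: CGU -> T; peptide=SRRTVRFT
pos 27: GGA -> V; peptide=SRRTVRFTV
pos 30: CCU -> I; peptide=SRRTVRFTVI
pos 33: AUG -> S; peptide=SRRTVRFTVIS
pos 36: UAA -> STOP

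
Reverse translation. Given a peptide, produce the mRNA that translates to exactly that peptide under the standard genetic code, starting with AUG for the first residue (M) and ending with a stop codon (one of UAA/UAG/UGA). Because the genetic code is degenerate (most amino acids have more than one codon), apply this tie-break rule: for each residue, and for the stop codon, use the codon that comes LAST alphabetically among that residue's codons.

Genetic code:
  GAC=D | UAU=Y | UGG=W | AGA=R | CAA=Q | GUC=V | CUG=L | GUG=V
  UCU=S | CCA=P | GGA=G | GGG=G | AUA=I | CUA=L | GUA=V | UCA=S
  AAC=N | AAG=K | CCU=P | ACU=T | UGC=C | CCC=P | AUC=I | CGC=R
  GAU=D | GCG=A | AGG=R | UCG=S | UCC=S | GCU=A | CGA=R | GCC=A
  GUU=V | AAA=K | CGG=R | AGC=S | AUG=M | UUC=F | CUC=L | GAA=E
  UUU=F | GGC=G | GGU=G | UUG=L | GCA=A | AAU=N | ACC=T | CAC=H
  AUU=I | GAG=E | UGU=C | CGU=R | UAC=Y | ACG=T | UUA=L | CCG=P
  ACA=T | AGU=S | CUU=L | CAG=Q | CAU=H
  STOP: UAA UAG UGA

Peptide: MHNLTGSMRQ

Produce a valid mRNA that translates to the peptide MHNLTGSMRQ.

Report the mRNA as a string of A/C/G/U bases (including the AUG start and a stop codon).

residue 1: M -> AUG (start codon)
residue 2: H codons sorted = CAC,CAU -> pick last = CAU
residue 3: N codons sorted = AAC,AAU -> pick last = AAU
residue 4: L codons sorted = CUA,CUC,CUG,CUU,UUA,UUG -> pick last = UUG
residue 5: T codons sorted = ACA,ACC,ACG,ACU -> pick last = ACU
residue 6: G codons sorted = GGA,GGC,GGG,GGU -> pick last = GGU
residue 7: S codons sorted = AGC,AGU,UCA,UCC,UCG,UCU -> pick last = UCU
residue 8: M -> AUG (only codon)
residue 9: R codons sorted = AGA,AGG,CGA,CGC,CGG,CGU -> pick last = CGU
residue 10: Q codons sorted = CAA,CAG -> pick last = CAG
terminator: stop codons sorted = UAA,UAG,UGA -> pick last = UGA

Answer: mRNA: AUGCAUAAUUUGACUGGUUCUAUGCGUCAGUGA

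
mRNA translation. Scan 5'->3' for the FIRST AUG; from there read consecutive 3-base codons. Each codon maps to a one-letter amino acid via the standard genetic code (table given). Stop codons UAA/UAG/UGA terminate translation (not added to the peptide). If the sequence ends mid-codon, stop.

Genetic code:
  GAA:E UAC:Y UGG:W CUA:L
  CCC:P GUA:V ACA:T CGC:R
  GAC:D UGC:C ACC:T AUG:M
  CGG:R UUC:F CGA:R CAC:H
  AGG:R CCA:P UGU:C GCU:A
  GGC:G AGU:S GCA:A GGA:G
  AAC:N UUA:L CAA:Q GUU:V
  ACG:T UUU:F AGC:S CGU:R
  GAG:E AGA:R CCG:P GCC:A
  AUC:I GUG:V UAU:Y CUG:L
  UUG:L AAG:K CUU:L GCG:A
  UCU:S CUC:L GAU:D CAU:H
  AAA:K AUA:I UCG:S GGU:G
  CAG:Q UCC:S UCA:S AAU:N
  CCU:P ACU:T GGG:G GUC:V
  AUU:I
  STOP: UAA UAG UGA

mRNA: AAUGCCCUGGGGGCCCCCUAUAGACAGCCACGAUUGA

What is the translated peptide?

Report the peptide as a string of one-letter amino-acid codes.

Answer: MPWGPPIDSHD

Derivation:
start AUG at pos 1
pos 1: AUG -> M; peptide=M
pos 4: CCC -> P; peptide=MP
pos 7: UGG -> W; peptide=MPW
pos 10: GGG -> G; peptide=MPWG
pos 13: CCC -> P; peptide=MPWGP
pos 16: CCU -> P; peptide=MPWGPP
pos 19: AUA -> I; peptide=MPWGPPI
pos 22: GAC -> D; peptide=MPWGPPID
pos 25: AGC -> S; peptide=MPWGPPIDS
pos 28: CAC -> H; peptide=MPWGPPIDSH
pos 31: GAU -> D; peptide=MPWGPPIDSHD
pos 34: UGA -> STOP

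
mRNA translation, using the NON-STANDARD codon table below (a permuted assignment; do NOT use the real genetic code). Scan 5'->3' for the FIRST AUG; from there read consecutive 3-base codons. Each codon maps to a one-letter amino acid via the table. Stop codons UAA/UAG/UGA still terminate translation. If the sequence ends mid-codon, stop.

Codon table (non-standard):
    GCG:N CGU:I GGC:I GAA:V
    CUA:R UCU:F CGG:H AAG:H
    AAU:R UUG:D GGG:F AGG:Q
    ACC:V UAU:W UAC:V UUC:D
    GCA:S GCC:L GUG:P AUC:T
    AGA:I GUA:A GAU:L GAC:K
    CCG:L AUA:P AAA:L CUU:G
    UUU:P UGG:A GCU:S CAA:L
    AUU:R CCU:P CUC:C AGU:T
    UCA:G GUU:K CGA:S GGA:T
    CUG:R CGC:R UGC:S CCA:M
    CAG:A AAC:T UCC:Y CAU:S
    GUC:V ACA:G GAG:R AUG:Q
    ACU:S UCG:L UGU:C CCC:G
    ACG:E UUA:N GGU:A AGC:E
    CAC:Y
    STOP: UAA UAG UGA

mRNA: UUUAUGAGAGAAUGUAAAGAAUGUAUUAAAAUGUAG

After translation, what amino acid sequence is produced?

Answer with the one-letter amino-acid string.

start AUG at pos 3
pos 3: AUG -> Q; peptide=Q
pos 6: AGA -> I; peptide=QI
pos 9: GAA -> V; peptide=QIV
pos 12: UGU -> C; peptide=QIVC
pos 15: AAA -> L; peptide=QIVCL
pos 18: GAA -> V; peptide=QIVCLV
pos 21: UGU -> C; peptide=QIVCLVC
pos 24: AUU -> R; peptide=QIVCLVCR
pos 27: AAA -> L; peptide=QIVCLVCRL
pos 30: AUG -> Q; peptide=QIVCLVCRLQ
pos 33: UAG -> STOP

Answer: QIVCLVCRLQ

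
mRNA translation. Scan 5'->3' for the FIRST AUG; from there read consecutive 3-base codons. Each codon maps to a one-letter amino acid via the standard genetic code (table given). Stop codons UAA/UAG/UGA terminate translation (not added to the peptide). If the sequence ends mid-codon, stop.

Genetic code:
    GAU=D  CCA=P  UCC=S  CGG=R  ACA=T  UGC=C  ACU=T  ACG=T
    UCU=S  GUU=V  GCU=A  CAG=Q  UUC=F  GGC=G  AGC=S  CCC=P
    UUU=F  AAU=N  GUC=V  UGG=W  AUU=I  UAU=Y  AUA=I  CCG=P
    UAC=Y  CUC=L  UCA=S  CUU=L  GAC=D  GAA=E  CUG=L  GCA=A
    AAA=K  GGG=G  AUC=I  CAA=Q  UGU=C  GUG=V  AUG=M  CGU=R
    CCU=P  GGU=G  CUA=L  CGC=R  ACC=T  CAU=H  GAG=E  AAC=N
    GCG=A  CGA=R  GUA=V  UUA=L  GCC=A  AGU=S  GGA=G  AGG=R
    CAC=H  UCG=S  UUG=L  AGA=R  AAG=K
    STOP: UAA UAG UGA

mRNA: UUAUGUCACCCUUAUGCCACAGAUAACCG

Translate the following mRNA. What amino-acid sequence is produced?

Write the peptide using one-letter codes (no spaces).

start AUG at pos 2
pos 2: AUG -> M; peptide=M
pos 5: UCA -> S; peptide=MS
pos 8: CCC -> P; peptide=MSP
pos 11: UUA -> L; peptide=MSPL
pos 14: UGC -> C; peptide=MSPLC
pos 17: CAC -> H; peptide=MSPLCH
pos 20: AGA -> R; peptide=MSPLCHR
pos 23: UAA -> STOP

Answer: MSPLCHR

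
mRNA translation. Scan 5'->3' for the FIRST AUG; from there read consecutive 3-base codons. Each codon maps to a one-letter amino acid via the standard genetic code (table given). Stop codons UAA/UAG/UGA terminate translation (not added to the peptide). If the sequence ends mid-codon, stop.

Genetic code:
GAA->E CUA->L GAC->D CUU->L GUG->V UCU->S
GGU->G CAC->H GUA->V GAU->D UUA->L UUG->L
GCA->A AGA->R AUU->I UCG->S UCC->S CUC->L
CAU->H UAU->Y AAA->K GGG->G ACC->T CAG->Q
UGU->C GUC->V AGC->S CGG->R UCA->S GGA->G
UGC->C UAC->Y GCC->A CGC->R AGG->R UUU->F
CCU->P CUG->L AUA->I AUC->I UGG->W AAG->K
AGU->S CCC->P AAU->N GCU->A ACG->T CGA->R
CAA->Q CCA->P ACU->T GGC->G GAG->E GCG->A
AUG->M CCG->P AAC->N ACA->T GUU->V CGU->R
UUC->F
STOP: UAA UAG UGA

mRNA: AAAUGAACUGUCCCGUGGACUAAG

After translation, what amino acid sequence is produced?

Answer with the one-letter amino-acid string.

start AUG at pos 2
pos 2: AUG -> M; peptide=M
pos 5: AAC -> N; peptide=MN
pos 8: UGU -> C; peptide=MNC
pos 11: CCC -> P; peptide=MNCP
pos 14: GUG -> V; peptide=MNCPV
pos 17: GAC -> D; peptide=MNCPVD
pos 20: UAA -> STOP

Answer: MNCPVD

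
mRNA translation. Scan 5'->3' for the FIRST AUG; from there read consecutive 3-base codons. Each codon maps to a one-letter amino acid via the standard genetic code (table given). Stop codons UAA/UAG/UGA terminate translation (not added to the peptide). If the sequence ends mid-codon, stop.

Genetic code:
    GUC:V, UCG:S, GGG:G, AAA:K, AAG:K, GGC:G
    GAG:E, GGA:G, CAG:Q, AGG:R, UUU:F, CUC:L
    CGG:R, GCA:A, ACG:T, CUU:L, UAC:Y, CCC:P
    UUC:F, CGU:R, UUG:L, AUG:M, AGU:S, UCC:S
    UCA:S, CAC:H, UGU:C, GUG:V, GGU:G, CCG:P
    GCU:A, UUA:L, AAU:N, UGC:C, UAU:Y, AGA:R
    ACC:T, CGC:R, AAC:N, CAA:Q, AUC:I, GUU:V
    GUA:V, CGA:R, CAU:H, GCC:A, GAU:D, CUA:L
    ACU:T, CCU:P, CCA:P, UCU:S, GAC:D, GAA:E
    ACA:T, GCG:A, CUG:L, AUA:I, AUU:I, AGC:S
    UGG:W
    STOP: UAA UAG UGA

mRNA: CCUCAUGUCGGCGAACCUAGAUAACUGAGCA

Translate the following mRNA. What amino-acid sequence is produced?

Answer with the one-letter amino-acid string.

Answer: MSANLDN

Derivation:
start AUG at pos 4
pos 4: AUG -> M; peptide=M
pos 7: UCG -> S; peptide=MS
pos 10: GCG -> A; peptide=MSA
pos 13: AAC -> N; peptide=MSAN
pos 16: CUA -> L; peptide=MSANL
pos 19: GAU -> D; peptide=MSANLD
pos 22: AAC -> N; peptide=MSANLDN
pos 25: UGA -> STOP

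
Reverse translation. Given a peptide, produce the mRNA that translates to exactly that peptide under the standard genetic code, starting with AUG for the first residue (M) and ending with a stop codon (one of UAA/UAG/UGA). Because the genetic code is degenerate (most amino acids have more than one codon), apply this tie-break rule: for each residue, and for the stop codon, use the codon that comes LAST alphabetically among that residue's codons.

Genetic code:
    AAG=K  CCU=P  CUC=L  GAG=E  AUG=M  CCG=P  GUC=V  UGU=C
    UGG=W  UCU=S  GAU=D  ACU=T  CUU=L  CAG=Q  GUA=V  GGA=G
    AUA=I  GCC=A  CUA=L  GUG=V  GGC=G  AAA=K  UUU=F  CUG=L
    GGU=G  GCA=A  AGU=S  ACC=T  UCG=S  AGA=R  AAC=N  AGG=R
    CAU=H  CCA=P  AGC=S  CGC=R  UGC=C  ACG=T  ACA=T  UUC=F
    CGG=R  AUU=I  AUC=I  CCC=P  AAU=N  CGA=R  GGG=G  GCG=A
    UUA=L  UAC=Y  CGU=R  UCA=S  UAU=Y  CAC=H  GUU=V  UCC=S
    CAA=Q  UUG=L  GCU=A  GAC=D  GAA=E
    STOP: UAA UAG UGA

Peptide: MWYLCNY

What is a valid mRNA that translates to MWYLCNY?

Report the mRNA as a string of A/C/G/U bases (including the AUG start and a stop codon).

Answer: mRNA: AUGUGGUAUUUGUGUAAUUAUUGA

Derivation:
residue 1: M -> AUG (start codon)
residue 2: W -> UGG (only codon)
residue 3: Y codons sorted = UAC,UAU -> pick last = UAU
residue 4: L codons sorted = CUA,CUC,CUG,CUU,UUA,UUG -> pick last = UUG
residue 5: C codons sorted = UGC,UGU -> pick last = UGU
residue 6: N codons sorted = AAC,AAU -> pick last = AAU
residue 7: Y codons sorted = UAC,UAU -> pick last = UAU
terminator: stop codons sorted = UAA,UAG,UGA -> pick last = UGA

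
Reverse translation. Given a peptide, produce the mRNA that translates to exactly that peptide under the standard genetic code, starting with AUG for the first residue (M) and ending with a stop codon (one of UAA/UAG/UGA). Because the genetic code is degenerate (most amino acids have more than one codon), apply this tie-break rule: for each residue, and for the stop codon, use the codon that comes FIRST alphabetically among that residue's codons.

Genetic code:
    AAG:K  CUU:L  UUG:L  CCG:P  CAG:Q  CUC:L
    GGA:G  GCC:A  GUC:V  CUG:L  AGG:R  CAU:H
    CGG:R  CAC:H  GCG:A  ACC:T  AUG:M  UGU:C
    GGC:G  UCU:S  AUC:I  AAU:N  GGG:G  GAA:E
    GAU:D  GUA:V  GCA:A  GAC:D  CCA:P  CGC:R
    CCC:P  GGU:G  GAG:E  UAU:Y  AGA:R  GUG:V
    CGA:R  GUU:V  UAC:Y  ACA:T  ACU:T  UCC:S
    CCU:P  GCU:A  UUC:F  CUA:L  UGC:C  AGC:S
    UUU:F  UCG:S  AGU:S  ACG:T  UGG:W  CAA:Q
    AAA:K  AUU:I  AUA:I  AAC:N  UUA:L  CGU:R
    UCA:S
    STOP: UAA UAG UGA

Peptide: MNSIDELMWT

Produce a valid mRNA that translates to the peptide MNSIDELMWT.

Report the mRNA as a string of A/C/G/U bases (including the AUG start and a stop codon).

residue 1: M -> AUG (start codon)
residue 2: N codons sorted = AAC,AAU -> pick first = AAC
residue 3: S codons sorted = AGC,AGU,UCA,UCC,UCG,UCU -> pick first = AGC
residue 4: I codons sorted = AUA,AUC,AUU -> pick first = AUA
residue 5: D codons sorted = GAC,GAU -> pick first = GAC
residue 6: E codons sorted = GAA,GAG -> pick first = GAA
residue 7: L codons sorted = CUA,CUC,CUG,CUU,UUA,UUG -> pick first = CUA
residue 8: M -> AUG (only codon)
residue 9: W -> UGG (only codon)
residue 10: T codons sorted = ACA,ACC,ACG,ACU -> pick first = ACA
terminator: stop codons sorted = UAA,UAG,UGA -> pick first = UAA

Answer: mRNA: AUGAACAGCAUAGACGAACUAAUGUGGACAUAA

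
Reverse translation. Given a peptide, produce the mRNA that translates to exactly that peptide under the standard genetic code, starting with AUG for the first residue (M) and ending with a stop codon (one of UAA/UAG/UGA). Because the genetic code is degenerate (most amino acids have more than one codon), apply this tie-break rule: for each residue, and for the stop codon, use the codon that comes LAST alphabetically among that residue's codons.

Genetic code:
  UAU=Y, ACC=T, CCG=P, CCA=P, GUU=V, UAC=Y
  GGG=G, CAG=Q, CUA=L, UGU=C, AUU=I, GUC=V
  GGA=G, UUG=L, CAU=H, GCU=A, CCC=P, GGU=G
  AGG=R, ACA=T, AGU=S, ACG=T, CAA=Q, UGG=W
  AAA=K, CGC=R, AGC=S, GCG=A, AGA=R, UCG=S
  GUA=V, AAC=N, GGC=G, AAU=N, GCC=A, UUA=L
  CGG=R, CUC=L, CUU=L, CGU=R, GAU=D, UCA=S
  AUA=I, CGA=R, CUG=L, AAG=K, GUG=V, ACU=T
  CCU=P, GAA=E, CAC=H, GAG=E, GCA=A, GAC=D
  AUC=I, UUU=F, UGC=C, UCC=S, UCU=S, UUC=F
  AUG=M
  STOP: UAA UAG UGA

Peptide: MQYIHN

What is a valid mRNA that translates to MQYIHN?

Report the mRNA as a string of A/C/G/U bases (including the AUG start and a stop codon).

Answer: mRNA: AUGCAGUAUAUUCAUAAUUGA

Derivation:
residue 1: M -> AUG (start codon)
residue 2: Q codons sorted = CAA,CAG -> pick last = CAG
residue 3: Y codons sorted = UAC,UAU -> pick last = UAU
residue 4: I codons sorted = AUA,AUC,AUU -> pick last = AUU
residue 5: H codons sorted = CAC,CAU -> pick last = CAU
residue 6: N codons sorted = AAC,AAU -> pick last = AAU
terminator: stop codons sorted = UAA,UAG,UGA -> pick last = UGA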